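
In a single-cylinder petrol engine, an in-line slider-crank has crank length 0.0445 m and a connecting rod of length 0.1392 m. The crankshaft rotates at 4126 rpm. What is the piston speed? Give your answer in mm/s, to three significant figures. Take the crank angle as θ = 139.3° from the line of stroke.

ω = 2π·4126/60 = 432.1 rad/s
For an in-line slider-crank, x = r cosθ + √(L² − r² sin²θ), so v = −rω sinθ·[1 + r cosθ/√(L² − r² sin²θ)].
With r = 0.0445 m, L = 0.1392 m, θ = 139.3°: √(L² − r² sin²θ) = 0.13614 m.
v = −0.0445·432.1·0.65210·[1 + 0.0445·-0.75813/0.13614] = -9.431 m/s.
|v| = 9.431 m/s = 9431 mm/s.

9430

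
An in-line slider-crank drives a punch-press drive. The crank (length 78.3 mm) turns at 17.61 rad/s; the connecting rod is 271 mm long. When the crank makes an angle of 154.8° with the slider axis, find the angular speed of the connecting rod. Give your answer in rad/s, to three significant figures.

ω = 17.61 rad/s
The rod makes angle φ with the slider axis where L sinφ = r sinθ; differentiating, L cosφ·φ̇ = r ω cosθ.
L cosφ = √(L² − r² sin²θ) = 0.26894 m.
|ω_rod| = r ω |cosθ| / √(L² − r² sin²θ) = 0.0783·17.61·0.90483/0.26894 = 4.639 rad/s.

4.64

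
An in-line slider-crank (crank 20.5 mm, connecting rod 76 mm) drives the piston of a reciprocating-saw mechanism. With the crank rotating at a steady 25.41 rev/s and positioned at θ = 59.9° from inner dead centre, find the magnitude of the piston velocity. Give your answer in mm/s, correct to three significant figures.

ω = 2π·25.4 = 159.7 rad/s
For an in-line slider-crank, x = r cosθ + √(L² − r² sin²θ), so v = −rω sinθ·[1 + r cosθ/√(L² − r² sin²θ)].
With r = 0.0205 m, L = 0.076 m, θ = 59.9°: √(L² − r² sin²θ) = 0.073902 m.
v = −0.0205·159.7·0.86515·[1 + 0.0205·0.50151/0.073902] = -3.2255 m/s.
|v| = 3.2255 m/s = 3225.5 mm/s.

3230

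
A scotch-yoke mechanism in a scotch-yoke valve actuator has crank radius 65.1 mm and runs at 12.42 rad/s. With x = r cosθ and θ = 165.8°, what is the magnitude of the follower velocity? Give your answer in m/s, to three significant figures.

0.198

ω = 12.42 rad/s
x = r cosθ ⇒ ẋ = −rω sinθ.
|v| = rω|sinθ| = 0.0651·12.42·|sin 165.8°| = 0.19834 m/s.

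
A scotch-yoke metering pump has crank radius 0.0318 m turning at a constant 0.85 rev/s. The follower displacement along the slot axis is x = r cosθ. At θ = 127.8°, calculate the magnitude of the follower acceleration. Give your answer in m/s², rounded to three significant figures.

ω = 5.341 rad/s (from 0.85 rev/s).
x = r cosθ ⇒ ẍ = −rω² cosθ (ω constant).
|a| = rω²|cosθ| = 0.0318·(5.341)²·|cos 127.8°| = 0.55593 m/s².

0.556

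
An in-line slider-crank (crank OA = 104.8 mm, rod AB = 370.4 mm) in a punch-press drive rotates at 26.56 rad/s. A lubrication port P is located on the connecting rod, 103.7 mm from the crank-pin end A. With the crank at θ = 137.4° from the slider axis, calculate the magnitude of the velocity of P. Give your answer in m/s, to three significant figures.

2.31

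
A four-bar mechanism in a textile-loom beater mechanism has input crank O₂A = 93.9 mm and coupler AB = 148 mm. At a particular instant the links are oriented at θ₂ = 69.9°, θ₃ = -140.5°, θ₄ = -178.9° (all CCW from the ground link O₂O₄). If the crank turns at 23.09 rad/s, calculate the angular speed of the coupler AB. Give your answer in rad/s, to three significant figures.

ω₂ = 23.09 rad/s
Differentiating the loop-closure r₂e^{iθ₂}+r₃e^{iθ₃}=r₁+r₄e^{iθ₄} gives r₂ω₂e^{iθ₂}+r₃ω₃e^{iθ₃}=r₄ω₄e^{iθ₄}.
Eliminating the other unknown: ω₃ = r₂ω₂ sin(θ₄−θ₂) / [r₃ sin(θ₃−θ₄)].
Numerator sine = +0.93232; denominator sine = +0.62115.
Result = 0.0939·23.09·(+0.93232) / (0.148·(+0.62115)) = +21.989 rad/s; magnitude 21.989 rad/s.

22.0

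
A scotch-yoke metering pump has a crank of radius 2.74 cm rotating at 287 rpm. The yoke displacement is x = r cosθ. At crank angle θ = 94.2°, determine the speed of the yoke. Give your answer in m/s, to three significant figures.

ω = 30.05 rad/s (from 287 rpm).
x = r cosθ ⇒ ẋ = −rω sinθ.
|v| = rω|sinθ| = 0.0274·30.05·|sin 94.2°| = 0.82128 m/s.

0.821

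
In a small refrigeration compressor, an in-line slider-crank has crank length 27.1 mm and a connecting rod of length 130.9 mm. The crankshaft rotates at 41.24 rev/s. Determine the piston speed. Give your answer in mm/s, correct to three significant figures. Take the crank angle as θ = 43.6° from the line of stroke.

5580

ω = 2π·41.2 = 259.1 rad/s
For an in-line slider-crank, x = r cosθ + √(L² − r² sin²θ), so v = −rω sinθ·[1 + r cosθ/√(L² − r² sin²θ)].
With r = 0.0271 m, L = 0.1309 m, θ = 43.6°: √(L² − r² sin²θ) = 0.12956 m.
v = −0.0271·259.1·0.68962·[1 + 0.0271·0.72417/0.12956] = -5.5761 m/s.
|v| = 5.5761 m/s = 5576.1 mm/s.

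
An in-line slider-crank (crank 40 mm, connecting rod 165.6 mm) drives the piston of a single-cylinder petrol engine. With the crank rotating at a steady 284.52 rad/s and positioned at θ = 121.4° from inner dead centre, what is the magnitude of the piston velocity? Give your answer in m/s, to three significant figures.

ω = 284.5 rad/s
For an in-line slider-crank, x = r cosθ + √(L² − r² sin²θ), so v = −rω sinθ·[1 + r cosθ/√(L² − r² sin²θ)].
With r = 0.04 m, L = 0.1656 m, θ = 121.4°: √(L² − r² sin²θ) = 0.16204 m.
v = −0.04·284.5·0.85355·[1 + 0.04·-0.52101/0.16204] = -8.4648 m/s.
|v| = 8.4648 m/s.

8.46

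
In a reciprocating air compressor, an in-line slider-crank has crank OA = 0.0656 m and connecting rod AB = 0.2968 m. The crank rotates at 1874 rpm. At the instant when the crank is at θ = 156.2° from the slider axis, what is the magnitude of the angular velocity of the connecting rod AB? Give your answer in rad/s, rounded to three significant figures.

39.8

ω = 196.2 rad/s (converted from 1874 rpm).
The rod makes angle φ with the slider axis where L sinφ = r sinθ; differentiating, L cosφ·φ̇ = r ω cosθ.
L cosφ = √(L² − r² sin²θ) = 0.29562 m.
|ω_rod| = r ω |cosθ| / √(L² − r² sin²θ) = 0.0656·196.2·0.91496/0.29562 = 39.845 rad/s.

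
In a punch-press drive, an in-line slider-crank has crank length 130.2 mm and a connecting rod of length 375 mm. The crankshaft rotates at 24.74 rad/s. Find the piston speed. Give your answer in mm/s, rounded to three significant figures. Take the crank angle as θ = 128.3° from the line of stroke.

ω = 24.74 rad/s
For an in-line slider-crank, x = r cosθ + √(L² − r² sin²θ), so v = −rω sinθ·[1 + r cosθ/√(L² − r² sin²θ)].
With r = 0.1302 m, L = 0.375 m, θ = 128.3°: √(L² − r² sin²θ) = 0.36081 m.
v = −0.1302·24.74·0.78478·[1 + 0.1302·-0.61978/0.36081] = -1.9625 m/s.
|v| = 1.9625 m/s = 1962.5 mm/s.

1960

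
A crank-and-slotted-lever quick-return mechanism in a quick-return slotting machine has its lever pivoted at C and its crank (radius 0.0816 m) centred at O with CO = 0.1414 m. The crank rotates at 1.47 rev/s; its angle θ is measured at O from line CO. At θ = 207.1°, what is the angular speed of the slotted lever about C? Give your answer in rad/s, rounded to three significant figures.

5.46

ω = 9.236 rad/s (from 1.47 rev/s).
Crank pin A relative to C: A = (d + r cosθ, r sinθ); lever angle φ = atan2(r sinθ, d + r cosθ).
Differentiating tanφ: φ̇ = rω(d cosθ + r)/(d² + r² + 2dr cosθ).
d² + r² + 2dr cosθ = |CA|² = 0.00610954 m²;  d cosθ + r = -0.044276 m.
|ω_lever| = |0.0816·9.236·-0.044276| / 0.00610954 = 5.462 rad/s.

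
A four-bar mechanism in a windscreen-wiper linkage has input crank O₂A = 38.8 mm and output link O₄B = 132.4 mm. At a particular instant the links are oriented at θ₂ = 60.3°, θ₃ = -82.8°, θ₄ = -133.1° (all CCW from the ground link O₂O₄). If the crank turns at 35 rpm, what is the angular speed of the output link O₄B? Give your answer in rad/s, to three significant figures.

0.838

ω₂ = 3.665 rad/s (from 35 rpm).
Differentiating the loop-closure r₂e^{iθ₂}+r₃e^{iθ₃}=r₁+r₄e^{iθ₄} gives r₂ω₂e^{iθ₂}+r₃ω₃e^{iθ₃}=r₄ω₄e^{iθ₄}.
Eliminating the other unknown: ω₄ = r₂ω₂ sin(θ₂−θ₃) / [r₄ sin(θ₄−θ₃)].
Numerator sine = +0.60042; denominator sine = -0.76940.
Result = 0.0388·3.665·(+0.60042) / (0.1324·(-0.76940)) = -0.83819 rad/s; magnitude 0.83819 rad/s.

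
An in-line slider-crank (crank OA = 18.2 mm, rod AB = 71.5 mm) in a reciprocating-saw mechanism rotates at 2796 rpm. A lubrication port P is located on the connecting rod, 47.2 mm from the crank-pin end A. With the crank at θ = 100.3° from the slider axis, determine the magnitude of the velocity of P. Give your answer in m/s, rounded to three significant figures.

5.09

ω = 292.8 rad/s.  Crank-pin speed |V_A| = rω = 5.3289 m/s, perpendicular to OA.
Rod angle: sinφ = −(r/L) sinθ ⇒ φ = -14.504°; ω_rod = −rω cosθ/√(L²−r²sin²θ) = +13.765 rad/s.
V_P = V_A + ω_rod × AP, with AP = 0.0472 m along the rod.
Components: V_Px = −rω sinθ − a·ω_rod·sinφ = -5.0803 m/s;  V_Py = rω cosθ + a·ω_rod·cosφ = -0.32382 m/s.
|V_P| = √(V_Px² + V_Py²) = 5.0906 m/s.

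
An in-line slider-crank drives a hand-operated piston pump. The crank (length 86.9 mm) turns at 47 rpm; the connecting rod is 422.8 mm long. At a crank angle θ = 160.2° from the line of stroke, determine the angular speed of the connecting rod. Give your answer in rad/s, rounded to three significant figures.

0.954

ω = 4.922 rad/s (converted from 47 rpm).
The rod makes angle φ with the slider axis where L sinφ = r sinθ; differentiating, L cosφ·φ̇ = r ω cosθ.
L cosφ = √(L² − r² sin²θ) = 0.42177 m.
|ω_rod| = r ω |cosθ| / √(L² − r² sin²θ) = 0.0869·4.922·0.94088/0.42177 = 0.95412 rad/s.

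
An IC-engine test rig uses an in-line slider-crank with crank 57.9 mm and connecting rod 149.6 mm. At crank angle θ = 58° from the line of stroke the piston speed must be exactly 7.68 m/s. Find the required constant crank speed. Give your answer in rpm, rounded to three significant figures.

1230

For an in-line slider-crank, |v_piston| = rω|sinθ|·[1 + r cosθ/√(L² − r² sin²θ)].
With r = 0.0579 m, L = 0.1496 m, θ = 58°: the bracketed kinematic factor |dx/dθ| = 0.059763 m.
ω = v/|dx/dθ| = 7.68/0.059763 = 128.51 rad/s.
N = 60ω/(2π) = 1227.2 rpm.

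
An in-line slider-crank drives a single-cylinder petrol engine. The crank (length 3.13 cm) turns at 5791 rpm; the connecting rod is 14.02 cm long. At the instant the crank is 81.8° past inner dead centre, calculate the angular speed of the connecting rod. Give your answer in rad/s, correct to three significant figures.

19.8

ω = 606.4 rad/s (converted from 5791 rpm).
The rod makes angle φ with the slider axis where L sinφ = r sinθ; differentiating, L cosφ·φ̇ = r ω cosθ.
L cosφ = √(L² − r² sin²θ) = 0.13673 m.
|ω_rod| = r ω |cosθ| / √(L² − r² sin²θ) = 0.0313·606.4·0.14263/0.13673 = 19.8 rad/s.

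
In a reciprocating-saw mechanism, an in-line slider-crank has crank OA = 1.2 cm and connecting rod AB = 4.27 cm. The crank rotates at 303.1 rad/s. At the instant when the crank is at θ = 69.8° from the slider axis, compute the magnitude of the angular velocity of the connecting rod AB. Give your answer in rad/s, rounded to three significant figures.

30.5

ω = 303.1 rad/s
The rod makes angle φ with the slider axis where L sinφ = r sinθ; differentiating, L cosφ·φ̇ = r ω cosθ.
L cosφ = √(L² − r² sin²θ) = 0.041188 m.
|ω_rod| = r ω |cosθ| / √(L² − r² sin²θ) = 0.012·303.1·0.34530/0.041188 = 30.492 rad/s.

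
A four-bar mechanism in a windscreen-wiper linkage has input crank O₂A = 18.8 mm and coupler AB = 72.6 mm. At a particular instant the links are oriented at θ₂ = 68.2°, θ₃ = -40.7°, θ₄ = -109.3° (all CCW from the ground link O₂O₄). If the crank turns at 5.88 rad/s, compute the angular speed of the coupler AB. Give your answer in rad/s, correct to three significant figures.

0.0713

ω₂ = 5.88 rad/s
Differentiating the loop-closure r₂e^{iθ₂}+r₃e^{iθ₃}=r₁+r₄e^{iθ₄} gives r₂ω₂e^{iθ₂}+r₃ω₃e^{iθ₃}=r₄ω₄e^{iθ₄}.
Eliminating the other unknown: ω₃ = r₂ω₂ sin(θ₄−θ₂) / [r₃ sin(θ₃−θ₄)].
Numerator sine = -0.04362; denominator sine = +0.93106.
Result = 0.0188·5.88·(-0.04362) / (0.0726·(+0.93106)) = -0.071335 rad/s; magnitude 0.071335 rad/s.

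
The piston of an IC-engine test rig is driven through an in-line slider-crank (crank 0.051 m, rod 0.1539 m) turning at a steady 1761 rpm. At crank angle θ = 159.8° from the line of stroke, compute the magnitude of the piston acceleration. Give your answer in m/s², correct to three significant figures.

ω = 2π·1761/60 = 184.4 rad/s
x(θ) = r cosθ + √(L² − r² sin²θ); with ω constant, a = ω²·d²x/dθ².
d²x/dθ² = −r cosθ − r²(cos2θ)/√u − r⁴ sin²2θ/(4u^{3/2}),  u = L² − r² sin²θ = 0.0233751 m².
Substituting r = 0.051 m, L = 0.1539 m, θ = 159.8°: d²x/dθ² = +0.034709 m.
a = ω²·d²x/dθ² = (184.4)²·(+0.034709) = +1180.4 m/s²;  |a| = 1180.4 m/s².

1180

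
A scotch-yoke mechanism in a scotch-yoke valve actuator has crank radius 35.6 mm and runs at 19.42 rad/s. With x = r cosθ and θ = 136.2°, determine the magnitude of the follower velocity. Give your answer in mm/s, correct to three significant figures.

479

ω = 19.42 rad/s
x = r cosθ ⇒ ẋ = −rω sinθ.
|v| = rω|sinθ| = 0.0356·19.42·|sin 136.2°| = 0.47851 m/s = 478.51 mm/s.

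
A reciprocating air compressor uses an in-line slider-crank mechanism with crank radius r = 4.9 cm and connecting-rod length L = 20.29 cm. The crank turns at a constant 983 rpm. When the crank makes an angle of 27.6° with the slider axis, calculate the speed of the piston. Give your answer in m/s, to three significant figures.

ω = 2π·983/60 = 102.9 rad/s
For an in-line slider-crank, x = r cosθ + √(L² − r² sin²θ), so v = −rω sinθ·[1 + r cosθ/√(L² − r² sin²θ)].
With r = 0.049 m, L = 0.2029 m, θ = 27.6°: √(L² − r² sin²θ) = 0.20163 m.
v = −0.049·102.9·0.46330·[1 + 0.049·0.88620/0.20163] = -2.8402 m/s.
|v| = 2.8402 m/s.

2.84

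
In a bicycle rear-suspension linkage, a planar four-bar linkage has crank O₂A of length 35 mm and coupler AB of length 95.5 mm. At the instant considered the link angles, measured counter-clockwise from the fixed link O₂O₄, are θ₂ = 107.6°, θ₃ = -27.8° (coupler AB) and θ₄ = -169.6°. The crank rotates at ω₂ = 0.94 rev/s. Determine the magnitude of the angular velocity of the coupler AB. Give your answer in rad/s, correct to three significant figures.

ω₂ = 5.906 rad/s (from 0.94 rev/s).
Differentiating the loop-closure r₂e^{iθ₂}+r₃e^{iθ₃}=r₁+r₄e^{iθ₄} gives r₂ω₂e^{iθ₂}+r₃ω₃e^{iθ₃}=r₄ω₄e^{iθ₄}.
Eliminating the other unknown: ω₃ = r₂ω₂ sin(θ₄−θ₂) / [r₃ sin(θ₃−θ₄)].
Numerator sine = +0.99211; denominator sine = +0.61841.
Result = 0.035·5.906·(+0.99211) / (0.0955·(+0.61841)) = +3.4726 rad/s; magnitude 3.4726 rad/s.

3.47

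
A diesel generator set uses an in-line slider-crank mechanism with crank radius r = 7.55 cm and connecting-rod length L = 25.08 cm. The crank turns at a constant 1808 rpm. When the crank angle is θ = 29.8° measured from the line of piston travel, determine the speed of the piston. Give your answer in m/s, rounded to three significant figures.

8.98

ω = 2π·1808/60 = 189.3 rad/s
For an in-line slider-crank, x = r cosθ + √(L² − r² sin²θ), so v = −rω sinθ·[1 + r cosθ/√(L² − r² sin²θ)].
With r = 0.0755 m, L = 0.2508 m, θ = 29.8°: √(L² − r² sin²θ) = 0.24798 m.
v = −0.0755·189.3·0.49697·[1 + 0.0755·0.86777/0.24798] = -8.981 m/s.
|v| = 8.981 m/s.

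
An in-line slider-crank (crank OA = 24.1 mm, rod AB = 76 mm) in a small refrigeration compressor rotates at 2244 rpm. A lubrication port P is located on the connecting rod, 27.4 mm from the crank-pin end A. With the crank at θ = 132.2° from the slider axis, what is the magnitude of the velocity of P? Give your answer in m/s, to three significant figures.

4.57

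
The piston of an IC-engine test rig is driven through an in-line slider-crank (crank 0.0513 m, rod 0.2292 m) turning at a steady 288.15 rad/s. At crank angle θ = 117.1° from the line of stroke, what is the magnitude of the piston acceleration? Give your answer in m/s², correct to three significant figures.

2500

ω = 288.1 rad/s
x(θ) = r cosθ + √(L² − r² sin²θ); with ω constant, a = ω²·d²x/dθ².
d²x/dθ² = −r cosθ − r²(cos2θ)/√u − r⁴ sin²2θ/(4u^{3/2}),  u = L² − r² sin²θ = 0.0504471 m².
Substituting r = 0.0513 m, L = 0.2292 m, θ = 117.1°: d²x/dθ² = +0.030123 m.
a = ω²·d²x/dθ² = (288.1)²·(+0.030123) = +2501.1 m/s²;  |a| = 2501.1 m/s².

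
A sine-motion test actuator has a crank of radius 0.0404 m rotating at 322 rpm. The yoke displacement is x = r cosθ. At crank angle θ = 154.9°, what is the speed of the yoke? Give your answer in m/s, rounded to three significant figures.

ω = 33.72 rad/s (from 322 rpm).
x = r cosθ ⇒ ẋ = −rω sinθ.
|v| = rω|sinθ| = 0.0404·33.72·|sin 154.9°| = 0.57788 m/s.

0.578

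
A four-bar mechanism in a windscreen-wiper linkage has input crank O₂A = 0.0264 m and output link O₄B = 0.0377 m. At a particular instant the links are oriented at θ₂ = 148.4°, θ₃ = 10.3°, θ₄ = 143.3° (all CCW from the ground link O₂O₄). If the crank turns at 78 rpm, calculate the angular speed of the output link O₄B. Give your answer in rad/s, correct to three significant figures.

5.22

ω₂ = 8.168 rad/s (from 78 rpm).
Differentiating the loop-closure r₂e^{iθ₂}+r₃e^{iθ₃}=r₁+r₄e^{iθ₄} gives r₂ω₂e^{iθ₂}+r₃ω₃e^{iθ₃}=r₄ω₄e^{iθ₄}.
Eliminating the other unknown: ω₄ = r₂ω₂ sin(θ₂−θ₃) / [r₄ sin(θ₄−θ₃)].
Numerator sine = +0.66783; denominator sine = +0.73135.
Result = 0.0264·8.168·(+0.66783) / (0.0377·(+0.73135)) = +5.2231 rad/s; magnitude 5.2231 rad/s.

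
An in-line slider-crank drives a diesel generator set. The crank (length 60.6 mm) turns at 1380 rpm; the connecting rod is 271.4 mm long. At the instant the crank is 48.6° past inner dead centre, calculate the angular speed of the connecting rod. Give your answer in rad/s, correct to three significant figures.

ω = 144.5 rad/s (converted from 1380 rpm).
The rod makes angle φ with the slider axis where L sinφ = r sinθ; differentiating, L cosφ·φ̇ = r ω cosθ.
L cosφ = √(L² − r² sin²θ) = 0.26757 m.
|ω_rod| = r ω |cosθ| / √(L² − r² sin²θ) = 0.0606·144.5·0.66131/0.26757 = 21.645 rad/s.

21.6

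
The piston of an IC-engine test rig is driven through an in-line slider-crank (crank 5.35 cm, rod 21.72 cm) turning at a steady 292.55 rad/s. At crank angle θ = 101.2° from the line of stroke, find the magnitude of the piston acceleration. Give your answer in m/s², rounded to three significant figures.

ω = 292.6 rad/s
x(θ) = r cosθ + √(L² − r² sin²θ); with ω constant, a = ω²·d²x/dθ².
d²x/dθ² = −r cosθ − r²(cos2θ)/√u − r⁴ sin²2θ/(4u^{3/2}),  u = L² − r² sin²θ = 0.0444216 m².
Substituting r = 0.0535 m, L = 0.2172 m, θ = 101.2°: d²x/dθ² = +0.022915 m.
a = ω²·d²x/dθ² = (292.6)²·(+0.022915) = +1961.2 m/s²;  |a| = 1961.2 m/s².

1960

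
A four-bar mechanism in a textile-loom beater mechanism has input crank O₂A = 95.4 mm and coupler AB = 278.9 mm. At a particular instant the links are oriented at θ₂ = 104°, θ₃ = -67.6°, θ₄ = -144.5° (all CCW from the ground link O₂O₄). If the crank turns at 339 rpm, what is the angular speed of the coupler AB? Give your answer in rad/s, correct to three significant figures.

11.6

ω₂ = 35.5 rad/s (from 339 rpm).
Differentiating the loop-closure r₂e^{iθ₂}+r₃e^{iθ₃}=r₁+r₄e^{iθ₄} gives r₂ω₂e^{iθ₂}+r₃ω₃e^{iθ₃}=r₄ω₄e^{iθ₄}.
Eliminating the other unknown: ω₃ = r₂ω₂ sin(θ₄−θ₂) / [r₃ sin(θ₃−θ₄)].
Numerator sine = +0.93042; denominator sine = +0.97398.
Result = 0.0954·35.5·(+0.93042) / (0.2789·(+0.97398)) = +11.6 rad/s; magnitude 11.6 rad/s.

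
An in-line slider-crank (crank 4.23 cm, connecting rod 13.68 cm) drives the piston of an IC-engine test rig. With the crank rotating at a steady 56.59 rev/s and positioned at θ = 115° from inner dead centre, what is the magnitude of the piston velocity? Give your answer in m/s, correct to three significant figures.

11.8

ω = 2π·56.6 = 355.6 rad/s
For an in-line slider-crank, x = r cosθ + √(L² − r² sin²θ), so v = −rω sinθ·[1 + r cosθ/√(L² − r² sin²θ)].
With r = 0.0423 m, L = 0.1368 m, θ = 115°: √(L² − r² sin²θ) = 0.13132 m.
v = −0.0423·355.6·0.90631·[1 + 0.0423·-0.42262/0.13132] = -11.776 m/s.
|v| = 11.776 m/s.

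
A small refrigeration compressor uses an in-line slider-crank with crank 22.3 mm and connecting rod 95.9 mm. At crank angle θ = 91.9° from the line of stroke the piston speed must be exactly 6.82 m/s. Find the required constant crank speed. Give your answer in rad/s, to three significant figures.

308

For an in-line slider-crank, |v_piston| = rω|sinθ|·[1 + r cosθ/√(L² − r² sin²θ)].
With r = 0.0223 m, L = 0.0959 m, θ = 91.9°: the bracketed kinematic factor |dx/dθ| = 0.022111 m.
ω = v/|dx/dθ| = 6.82/0.022111 = 308.44 rad/s.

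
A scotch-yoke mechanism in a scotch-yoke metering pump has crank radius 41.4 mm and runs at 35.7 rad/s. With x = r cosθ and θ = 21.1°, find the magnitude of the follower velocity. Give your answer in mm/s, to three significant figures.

532

ω = 35.7 rad/s
x = r cosθ ⇒ ẋ = −rω sinθ.
|v| = rω|sinθ| = 0.0414·35.7·|sin 21.1°| = 0.53207 m/s = 532.07 mm/s.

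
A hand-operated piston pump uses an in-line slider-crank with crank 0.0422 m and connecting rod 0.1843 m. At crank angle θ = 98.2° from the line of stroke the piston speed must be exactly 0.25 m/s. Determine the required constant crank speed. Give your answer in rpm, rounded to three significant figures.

59.1

For an in-line slider-crank, |v_piston| = rω|sinθ|·[1 + r cosθ/√(L² − r² sin²θ)].
With r = 0.0422 m, L = 0.1843 m, θ = 98.2°: the bracketed kinematic factor |dx/dθ| = 0.040368 m.
ω = v/|dx/dθ| = 0.25/0.040368 = 6.193 rad/s.
N = 60ω/(2π) = 59.139 rpm.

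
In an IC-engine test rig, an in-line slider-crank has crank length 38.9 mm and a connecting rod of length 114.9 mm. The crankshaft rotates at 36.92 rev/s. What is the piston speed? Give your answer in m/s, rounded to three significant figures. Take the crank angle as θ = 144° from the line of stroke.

3.82

ω = 2π·36.9 = 232 rad/s
For an in-line slider-crank, x = r cosθ + √(L² − r² sin²θ), so v = −rω sinθ·[1 + r cosθ/√(L² − r² sin²θ)].
With r = 0.0389 m, L = 0.1149 m, θ = 144°: √(L² − r² sin²θ) = 0.1126 m.
v = −0.0389·232·0.58779·[1 + 0.0389·-0.80902/0.1126] = -3.8217 m/s.
|v| = 3.8217 m/s.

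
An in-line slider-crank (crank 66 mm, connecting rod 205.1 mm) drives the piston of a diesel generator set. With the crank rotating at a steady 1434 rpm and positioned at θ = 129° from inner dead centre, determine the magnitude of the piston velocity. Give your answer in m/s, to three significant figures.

ω = 2π·1434/60 = 150.2 rad/s
For an in-line slider-crank, x = r cosθ + √(L² − r² sin²θ), so v = −rω sinθ·[1 + r cosθ/√(L² − r² sin²θ)].
With r = 0.066 m, L = 0.2051 m, θ = 129°: √(L² − r² sin²θ) = 0.19858 m.
v = −0.066·150.2·0.77715·[1 + 0.066·-0.62932/0.19858] = -6.0914 m/s.
|v| = 6.0914 m/s.

6.09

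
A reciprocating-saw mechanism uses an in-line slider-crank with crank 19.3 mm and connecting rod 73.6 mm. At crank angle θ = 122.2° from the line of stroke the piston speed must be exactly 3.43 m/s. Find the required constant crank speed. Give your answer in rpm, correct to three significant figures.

For an in-line slider-crank, |v_piston| = rω|sinθ|·[1 + r cosθ/√(L² − r² sin²θ)].
With r = 0.0193 m, L = 0.0736 m, θ = 122.2°: the bracketed kinematic factor |dx/dθ| = 0.013991 m.
ω = v/|dx/dθ| = 3.43/0.013991 = 245.16 rad/s.
N = 60ω/(2π) = 2341.1 rpm.

2340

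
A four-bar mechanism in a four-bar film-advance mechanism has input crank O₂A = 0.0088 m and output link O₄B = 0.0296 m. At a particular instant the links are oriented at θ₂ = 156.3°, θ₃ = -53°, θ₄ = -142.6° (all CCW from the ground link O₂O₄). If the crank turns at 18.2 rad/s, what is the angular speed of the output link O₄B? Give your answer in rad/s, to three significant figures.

ω₂ = 18.2 rad/s
Differentiating the loop-closure r₂e^{iθ₂}+r₃e^{iθ₃}=r₁+r₄e^{iθ₄} gives r₂ω₂e^{iθ₂}+r₃ω₃e^{iθ₃}=r₄ω₄e^{iθ₄}.
Eliminating the other unknown: ω₄ = r₂ω₂ sin(θ₂−θ₃) / [r₄ sin(θ₄−θ₃)].
Numerator sine = -0.48938; denominator sine = -0.99998.
Result = 0.0088·18.2·(-0.48938) / (0.0296·(-0.99998)) = +2.648 rad/s; magnitude 2.648 rad/s.

2.65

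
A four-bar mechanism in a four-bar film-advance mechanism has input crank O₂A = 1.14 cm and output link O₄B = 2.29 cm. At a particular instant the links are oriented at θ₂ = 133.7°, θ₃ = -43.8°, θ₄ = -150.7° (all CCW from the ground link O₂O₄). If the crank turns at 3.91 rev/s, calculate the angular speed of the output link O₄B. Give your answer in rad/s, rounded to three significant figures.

ω₂ = 24.57 rad/s (from 3.91 rev/s).
Differentiating the loop-closure r₂e^{iθ₂}+r₃e^{iθ₃}=r₁+r₄e^{iθ₄} gives r₂ω₂e^{iθ₂}+r₃ω₃e^{iθ₃}=r₄ω₄e^{iθ₄}.
Eliminating the other unknown: ω₄ = r₂ω₂ sin(θ₂−θ₃) / [r₄ sin(θ₄−θ₃)].
Numerator sine = +0.04362; denominator sine = -0.95681.
Result = 0.0114·24.57·(+0.04362) / (0.0229·(-0.95681)) = -0.55754 rad/s; magnitude 0.55754 rad/s.

0.558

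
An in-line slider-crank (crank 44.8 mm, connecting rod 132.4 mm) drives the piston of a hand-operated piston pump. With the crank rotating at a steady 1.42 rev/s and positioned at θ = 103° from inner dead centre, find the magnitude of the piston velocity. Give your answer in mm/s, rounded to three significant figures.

ω = 2π·1.42 = 8.922 rad/s
For an in-line slider-crank, x = r cosθ + √(L² − r² sin²θ), so v = −rω sinθ·[1 + r cosθ/√(L² − r² sin²θ)].
With r = 0.0448 m, L = 0.1324 m, θ = 103°: √(L² − r² sin²θ) = 0.125 m.
v = −0.0448·8.922·0.97437·[1 + 0.0448·-0.22495/0.125] = -0.35807 m/s.
|v| = 0.35807 m/s = 358.07 mm/s.

358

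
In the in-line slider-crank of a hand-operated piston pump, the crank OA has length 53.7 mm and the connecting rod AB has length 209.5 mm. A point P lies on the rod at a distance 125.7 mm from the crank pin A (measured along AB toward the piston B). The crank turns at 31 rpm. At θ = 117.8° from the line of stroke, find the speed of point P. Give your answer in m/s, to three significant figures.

ω = 3.246 rad/s.  Crank-pin speed |V_A| = rω = 0.17433 m/s, perpendicular to OA.
Rod angle: sinφ = −(r/L) sinθ ⇒ φ = -13.105°; ω_rod = −rω cosθ/√(L²−r²sin²θ) = +0.39846 rad/s.
V_P = V_A + ω_rod × AP, with AP = 0.1257 m along the rod.
Components: V_Px = −rω sinθ − a·ω_rod·sinφ = -0.14285 m/s;  V_Py = rω cosθ + a·ω_rod·cosφ = -0.032522 m/s.
|V_P| = √(V_Px² + V_Py²) = 0.1465 m/s.

0.147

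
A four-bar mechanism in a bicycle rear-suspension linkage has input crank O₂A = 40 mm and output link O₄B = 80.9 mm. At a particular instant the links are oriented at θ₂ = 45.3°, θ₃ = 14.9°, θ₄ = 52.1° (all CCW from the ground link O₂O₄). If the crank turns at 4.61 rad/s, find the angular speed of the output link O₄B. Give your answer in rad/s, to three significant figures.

1.91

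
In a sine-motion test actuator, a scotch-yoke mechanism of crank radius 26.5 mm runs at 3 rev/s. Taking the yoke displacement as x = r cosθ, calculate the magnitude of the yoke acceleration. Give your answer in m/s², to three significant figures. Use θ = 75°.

ω = 18.85 rad/s (from 3 rev/s).
x = r cosθ ⇒ ẍ = −rω² cosθ (ω constant).
|a| = rω²|cosθ| = 0.0265·(18.85)²·|cos 75°| = 2.4369 m/s².

2.44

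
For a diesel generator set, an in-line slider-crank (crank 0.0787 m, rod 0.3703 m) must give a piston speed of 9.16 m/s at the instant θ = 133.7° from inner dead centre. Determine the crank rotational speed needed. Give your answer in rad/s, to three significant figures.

For an in-line slider-crank, |v_piston| = rω|sinθ|·[1 + r cosθ/√(L² − r² sin²θ)].
With r = 0.0787 m, L = 0.3703 m, θ = 133.7°: the bracketed kinematic factor |dx/dθ| = 0.048443 m.
ω = v/|dx/dθ| = 9.16/0.048443 = 189.09 rad/s.

189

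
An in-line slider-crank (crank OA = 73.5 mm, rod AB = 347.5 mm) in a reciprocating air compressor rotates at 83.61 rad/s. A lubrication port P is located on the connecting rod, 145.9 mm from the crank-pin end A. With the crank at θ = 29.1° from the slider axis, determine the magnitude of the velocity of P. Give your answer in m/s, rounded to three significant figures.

ω = 83.61 rad/s.  Crank-pin speed |V_A| = rω = 6.1453 m/s, perpendicular to OA.
Rod angle: sinφ = −(r/L) sinθ ⇒ φ = -5.904°; ω_rod = −rω cosθ/√(L²−r²sin²θ) = -15.535 rad/s.
V_P = V_A + ω_rod × AP, with AP = 0.1459 m along the rod.
Components: V_Px = −rω sinθ − a·ω_rod·sinφ = -3.2218 m/s;  V_Py = rω cosθ + a·ω_rod·cosφ = +3.1152 m/s.
|V_P| = √(V_Px² + V_Py²) = 4.4816 m/s.

4.48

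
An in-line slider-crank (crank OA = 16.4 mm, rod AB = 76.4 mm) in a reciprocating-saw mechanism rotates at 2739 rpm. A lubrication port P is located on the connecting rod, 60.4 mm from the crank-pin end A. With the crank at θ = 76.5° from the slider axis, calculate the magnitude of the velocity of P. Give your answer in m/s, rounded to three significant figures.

ω = 286.8 rad/s.  Crank-pin speed |V_A| = rω = 4.704 m/s, perpendicular to OA.
Rod angle: sinφ = −(r/L) sinθ ⇒ φ = -12.048°; ω_rod = −rω cosθ/√(L²−r²sin²θ) = -14.697 rad/s.
V_P = V_A + ω_rod × AP, with AP = 0.0604 m along the rod.
Components: V_Px = −rω sinθ − a·ω_rod·sinφ = -4.7593 m/s;  V_Py = rω cosθ + a·ω_rod·cosφ = +0.22997 m/s.
|V_P| = √(V_Px² + V_Py²) = 4.7648 m/s.

4.76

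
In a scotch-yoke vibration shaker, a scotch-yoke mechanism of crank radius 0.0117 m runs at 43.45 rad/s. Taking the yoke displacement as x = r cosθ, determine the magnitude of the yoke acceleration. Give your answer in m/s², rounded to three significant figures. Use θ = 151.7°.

ω = 43.45 rad/s
x = r cosθ ⇒ ẍ = −rω² cosθ (ω constant).
|a| = rω²|cosθ| = 0.0117·(43.45)²·|cos 151.7°| = 19.448 m/s².

19.4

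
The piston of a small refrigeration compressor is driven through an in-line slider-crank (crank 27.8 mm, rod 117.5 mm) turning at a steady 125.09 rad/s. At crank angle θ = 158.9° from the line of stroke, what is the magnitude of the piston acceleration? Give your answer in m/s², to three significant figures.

329

ω = 125.1 rad/s
x(θ) = r cosθ + √(L² − r² sin²θ); with ω constant, a = ω²·d²x/dθ².
d²x/dθ² = −r cosθ − r²(cos2θ)/√u − r⁴ sin²2θ/(4u^{3/2}),  u = L² − r² sin²θ = 0.0137061 m².
Substituting r = 0.0278 m, L = 0.1175 m, θ = 158.9°: d²x/dθ² = +0.021004 m.
a = ω²·d²x/dθ² = (125.1)²·(+0.021004) = +328.66 m/s²;  |a| = 328.66 m/s².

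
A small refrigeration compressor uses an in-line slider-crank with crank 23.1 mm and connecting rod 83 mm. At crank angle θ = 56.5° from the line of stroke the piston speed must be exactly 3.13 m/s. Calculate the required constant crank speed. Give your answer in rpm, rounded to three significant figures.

1340

For an in-line slider-crank, |v_piston| = rω|sinθ|·[1 + r cosθ/√(L² − r² sin²θ)].
With r = 0.0231 m, L = 0.083 m, θ = 56.5°: the bracketed kinematic factor |dx/dθ| = 0.022305 m.
ω = v/|dx/dθ| = 3.13/0.022305 = 140.33 rad/s.
N = 60ω/(2π) = 1340 rpm.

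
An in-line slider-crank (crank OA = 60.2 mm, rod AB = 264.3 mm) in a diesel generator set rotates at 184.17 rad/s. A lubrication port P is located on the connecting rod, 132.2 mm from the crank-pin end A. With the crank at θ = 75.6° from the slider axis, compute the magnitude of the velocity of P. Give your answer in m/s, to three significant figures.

11.1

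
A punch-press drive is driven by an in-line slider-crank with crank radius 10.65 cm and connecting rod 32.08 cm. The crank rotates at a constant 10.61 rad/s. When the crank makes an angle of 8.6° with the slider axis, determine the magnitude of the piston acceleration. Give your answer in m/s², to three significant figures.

15.7

ω = 10.61 rad/s
x(θ) = r cosθ + √(L² − r² sin²θ); with ω constant, a = ω²·d²x/dθ².
d²x/dθ² = −r cosθ − r²(cos2θ)/√u − r⁴ sin²2θ/(4u^{3/2}),  u = L² − r² sin²θ = 0.102659 m².
Substituting r = 0.1065 m, L = 0.3208 m, θ = 8.6°: d²x/dθ² = -0.1392 m.
a = ω²·d²x/dθ² = (10.61)²·(-0.1392) = -15.671 m/s²;  |a| = 15.671 m/s².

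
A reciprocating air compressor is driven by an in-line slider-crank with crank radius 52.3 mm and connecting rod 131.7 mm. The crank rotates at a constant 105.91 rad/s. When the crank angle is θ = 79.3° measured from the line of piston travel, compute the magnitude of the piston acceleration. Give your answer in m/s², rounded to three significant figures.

125

ω = 105.9 rad/s
x(θ) = r cosθ + √(L² − r² sin²θ); with ω constant, a = ω²·d²x/dθ².
d²x/dθ² = −r cosθ − r²(cos2θ)/√u − r⁴ sin²2θ/(4u^{3/2}),  u = L² − r² sin²θ = 0.0147039 m².
Substituting r = 0.0523 m, L = 0.1317 m, θ = 79.3°: d²x/dθ² = +0.011152 m.
a = ω²·d²x/dθ² = (105.9)²·(+0.011152) = +125.09 m/s²;  |a| = 125.09 m/s².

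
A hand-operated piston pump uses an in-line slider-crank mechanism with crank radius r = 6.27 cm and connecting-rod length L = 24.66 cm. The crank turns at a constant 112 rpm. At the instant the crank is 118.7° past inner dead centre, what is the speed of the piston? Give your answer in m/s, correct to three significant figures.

ω = 2π·112/60 = 11.73 rad/s
For an in-line slider-crank, x = r cosθ + √(L² − r² sin²θ), so v = −rω sinθ·[1 + r cosθ/√(L² − r² sin²θ)].
With r = 0.0627 m, L = 0.2466 m, θ = 118.7°: √(L² − r² sin²θ) = 0.24039 m.
v = −0.0627·11.73·0.87715·[1 + 0.0627·-0.48022/0.24039] = -0.56424 m/s.
|v| = 0.56424 m/s.

0.564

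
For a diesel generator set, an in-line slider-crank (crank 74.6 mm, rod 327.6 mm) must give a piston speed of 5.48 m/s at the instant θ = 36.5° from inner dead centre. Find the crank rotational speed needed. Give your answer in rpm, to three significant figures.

For an in-line slider-crank, |v_piston| = rω|sinθ|·[1 + r cosθ/√(L² − r² sin²θ)].
With r = 0.0746 m, L = 0.3276 m, θ = 36.5°: the bracketed kinematic factor |dx/dθ| = 0.052572 m.
ω = v/|dx/dθ| = 5.48/0.052572 = 104.24 rad/s.
N = 60ω/(2π) = 995.4 rpm.

995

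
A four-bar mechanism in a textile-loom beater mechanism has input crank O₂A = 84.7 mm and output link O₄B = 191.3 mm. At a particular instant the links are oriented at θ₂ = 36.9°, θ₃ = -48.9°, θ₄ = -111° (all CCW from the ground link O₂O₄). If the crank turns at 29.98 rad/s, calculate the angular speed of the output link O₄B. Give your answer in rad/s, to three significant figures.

15.0

ω₂ = 29.98 rad/s
Differentiating the loop-closure r₂e^{iθ₂}+r₃e^{iθ₃}=r₁+r₄e^{iθ₄} gives r₂ω₂e^{iθ₂}+r₃ω₃e^{iθ₃}=r₄ω₄e^{iθ₄}.
Eliminating the other unknown: ω₄ = r₂ω₂ sin(θ₂−θ₃) / [r₄ sin(θ₄−θ₃)].
Numerator sine = +0.99731; denominator sine = -0.88377.
Result = 0.0847·29.98·(+0.99731) / (0.1913·(-0.88377)) = -14.979 rad/s; magnitude 14.979 rad/s.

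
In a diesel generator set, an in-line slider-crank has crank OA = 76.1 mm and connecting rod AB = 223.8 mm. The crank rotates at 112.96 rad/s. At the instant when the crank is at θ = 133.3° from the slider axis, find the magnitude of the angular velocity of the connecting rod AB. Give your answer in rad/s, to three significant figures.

ω = 113 rad/s
The rod makes angle φ with the slider axis where L sinφ = r sinθ; differentiating, L cosφ·φ̇ = r ω cosθ.
L cosφ = √(L² − r² sin²θ) = 0.21684 m.
|ω_rod| = r ω |cosθ| / √(L² − r² sin²θ) = 0.0761·113·0.68582/0.21684 = 27.188 rad/s.

27.2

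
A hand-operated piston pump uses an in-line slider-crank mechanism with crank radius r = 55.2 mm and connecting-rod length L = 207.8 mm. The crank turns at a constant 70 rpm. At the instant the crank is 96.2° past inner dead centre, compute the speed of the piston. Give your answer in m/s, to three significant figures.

0.390

ω = 2π·70/60 = 7.33 rad/s
For an in-line slider-crank, x = r cosθ + √(L² − r² sin²θ), so v = −rω sinθ·[1 + r cosθ/√(L² − r² sin²θ)].
With r = 0.0552 m, L = 0.2078 m, θ = 96.2°: √(L² − r² sin²θ) = 0.20042 m.
v = −0.0552·7.33·0.99415·[1 + 0.0552·-0.10800/0.20042] = -0.3903 m/s.
|v| = 0.3903 m/s.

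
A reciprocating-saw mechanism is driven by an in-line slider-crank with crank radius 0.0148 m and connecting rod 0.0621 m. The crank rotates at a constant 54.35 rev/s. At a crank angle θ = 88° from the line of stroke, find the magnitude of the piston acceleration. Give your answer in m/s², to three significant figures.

ω = 2π·54.4 = 341.5 rad/s
x(θ) = r cosθ + √(L² − r² sin²θ); with ω constant, a = ω²·d²x/dθ².
d²x/dθ² = −r cosθ − r²(cos2θ)/√u − r⁴ sin²2θ/(4u^{3/2}),  u = L² − r² sin²θ = 0.00363764 m².
Substituting r = 0.0148 m, L = 0.0621 m, θ = 88°: d²x/dθ² = +0.0031061 m.
a = ω²·d²x/dθ² = (341.5)²·(+0.0031061) = +362.22 m/s²;  |a| = 362.22 m/s².

362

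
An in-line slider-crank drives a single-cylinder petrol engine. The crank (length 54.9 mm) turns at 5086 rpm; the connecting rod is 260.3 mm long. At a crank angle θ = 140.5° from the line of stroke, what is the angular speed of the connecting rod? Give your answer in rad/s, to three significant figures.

ω = 532.6 rad/s (converted from 5086 rpm).
The rod makes angle φ with the slider axis where L sinφ = r sinθ; differentiating, L cosφ·φ̇ = r ω cosθ.
L cosφ = √(L² − r² sin²θ) = 0.25795 m.
|ω_rod| = r ω |cosθ| / √(L² − r² sin²θ) = 0.0549·532.6·0.77162/0.25795 = 87.469 rad/s.

87.5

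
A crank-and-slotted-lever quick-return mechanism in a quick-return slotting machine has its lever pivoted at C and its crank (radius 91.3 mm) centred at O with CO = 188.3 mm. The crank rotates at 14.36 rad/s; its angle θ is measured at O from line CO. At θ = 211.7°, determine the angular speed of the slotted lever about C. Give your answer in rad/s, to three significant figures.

ω = 14.36 rad/s
Crank pin A relative to C: A = (d + r cosθ, r sinθ); lever angle φ = atan2(r sinθ, d + r cosθ).
Differentiating tanφ: φ̇ = rω(d cosθ + r)/(d² + r² + 2dr cosθ).
d² + r² + 2dr cosθ = |CA|² = 0.0145386 m²;  d cosθ + r = -0.068908 m.
|ω_lever| = |0.0913·14.36·-0.068908| / 0.0145386 = 6.214 rad/s.

6.21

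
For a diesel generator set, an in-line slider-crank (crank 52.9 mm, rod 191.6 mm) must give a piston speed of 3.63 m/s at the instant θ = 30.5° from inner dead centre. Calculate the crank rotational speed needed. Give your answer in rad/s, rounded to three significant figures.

109

For an in-line slider-crank, |v_piston| = rω|sinθ|·[1 + r cosθ/√(L² − r² sin²θ)].
With r = 0.0529 m, L = 0.1916 m, θ = 30.5°: the bracketed kinematic factor |dx/dθ| = 0.0333 m.
ω = v/|dx/dθ| = 3.63/0.0333 = 109.01 rad/s.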